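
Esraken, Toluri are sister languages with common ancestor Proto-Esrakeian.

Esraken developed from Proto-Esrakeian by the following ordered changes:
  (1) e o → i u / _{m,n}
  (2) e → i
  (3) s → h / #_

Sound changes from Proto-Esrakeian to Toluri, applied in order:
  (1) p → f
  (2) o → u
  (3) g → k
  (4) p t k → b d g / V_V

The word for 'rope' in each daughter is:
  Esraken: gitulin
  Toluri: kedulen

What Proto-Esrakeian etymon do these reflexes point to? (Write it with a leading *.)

Position 2: Esraken has i, Toluri has e. Toluri preserves e here (none of its changes turn any other segment into e), so the proto-segment is *e.
Position 1: Esraken has g, Toluri has k. Esraken preserves g here (none of its changes turn any other segment into g), so the proto-segment is *g.
Position 6: Esraken has i, Toluri has e. Toluri preserves e here (none of its changes turn any other segment into e), so the proto-segment is *e.
This points to *getulen. Verify forward in each daughter:
Esraken: *getulen
  getulen → getulin   [pre-nasal raising]
  getulin → gitulin   [vowel merger]
  gitulin (rule 3 does not apply)
  giving Esraken gitulin.
Toluri: start from *getulen.
  rule 1: no change — getulen
  rule 2: no change — getulen
  rule 3 (unconditioned shift): getulen → ketulen
  rule 4 (intervocalic voicing): ketulen → kedulen
  ⇒ Toluri kedulen
No other proto-form is consistent with every reflex, so the reconstruction is *getulen.

*getulen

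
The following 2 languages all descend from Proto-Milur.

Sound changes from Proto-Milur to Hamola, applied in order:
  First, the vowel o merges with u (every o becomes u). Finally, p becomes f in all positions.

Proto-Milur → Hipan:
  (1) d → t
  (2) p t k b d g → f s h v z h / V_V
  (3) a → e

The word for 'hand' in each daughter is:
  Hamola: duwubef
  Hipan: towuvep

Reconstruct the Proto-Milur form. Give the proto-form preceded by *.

*dowubep

Position 7: Hamola has f, Hipan has p. Hipan preserves p here (none of its changes turn any other segment into p), so the proto-segment is *p.
Position 5: Hamola has b, Hipan has v. Hamola preserves b here (none of its changes turn any other segment into b), so the proto-segment is *b.
Position 2: Hamola has u, Hipan has o. Hipan preserves o here (none of its changes turn any other segment into o), so the proto-segment is *o.
Continuing position by position gives *dowubep; check it forward:
Hamola: *dowubep > duwubep > duwubef  (by vowel merger, unconditioned shift)
Hipan: *dowubep
  dowubep → towubep   [unconditioned shift]
  towubep → towuvep   [intervocalic lenition]
  towuvep (rule 3 does not apply)
  giving Hipan towuvep.
Only *dowubep yields all of Hamola duwubef, Hipan towuvep.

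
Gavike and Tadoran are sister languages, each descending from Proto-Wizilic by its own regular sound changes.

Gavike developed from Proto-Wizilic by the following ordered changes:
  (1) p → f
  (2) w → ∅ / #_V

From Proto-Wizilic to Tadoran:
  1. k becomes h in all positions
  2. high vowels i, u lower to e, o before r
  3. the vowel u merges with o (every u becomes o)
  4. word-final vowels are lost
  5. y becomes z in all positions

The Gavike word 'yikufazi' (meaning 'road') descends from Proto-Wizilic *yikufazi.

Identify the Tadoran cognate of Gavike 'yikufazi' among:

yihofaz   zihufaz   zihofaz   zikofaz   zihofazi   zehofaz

zihofaz

Tadoran: *yikufazi
  yikufazi → yihufazi   [unconditioned shift]
  yihufazi (rule 2 does not apply)
  yihufazi → yihofazi   [vowel merger]
  yihofazi → yihofaz   [apocope]
  yihofaz → zihofaz   [unconditioned shift]
  giving Tadoran zihofaz.
Among the options, 'zihofaz' alone shows every Tadoran change applied in order.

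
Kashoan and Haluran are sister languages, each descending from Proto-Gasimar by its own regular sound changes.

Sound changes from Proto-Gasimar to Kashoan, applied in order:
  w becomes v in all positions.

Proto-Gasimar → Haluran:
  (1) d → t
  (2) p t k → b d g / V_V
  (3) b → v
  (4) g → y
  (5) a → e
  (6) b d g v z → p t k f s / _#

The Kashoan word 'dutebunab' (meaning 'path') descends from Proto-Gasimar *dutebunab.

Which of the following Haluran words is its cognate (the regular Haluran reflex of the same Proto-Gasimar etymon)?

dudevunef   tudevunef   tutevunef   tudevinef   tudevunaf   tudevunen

Haluran: *dutebunab > tutebunab > tudebunab > tudevunav > tudevunev > tudevunef  (by unconditioned shift, intervocalic voicing, unconditioned shift, vowel merger, final devoicing)

tudevunef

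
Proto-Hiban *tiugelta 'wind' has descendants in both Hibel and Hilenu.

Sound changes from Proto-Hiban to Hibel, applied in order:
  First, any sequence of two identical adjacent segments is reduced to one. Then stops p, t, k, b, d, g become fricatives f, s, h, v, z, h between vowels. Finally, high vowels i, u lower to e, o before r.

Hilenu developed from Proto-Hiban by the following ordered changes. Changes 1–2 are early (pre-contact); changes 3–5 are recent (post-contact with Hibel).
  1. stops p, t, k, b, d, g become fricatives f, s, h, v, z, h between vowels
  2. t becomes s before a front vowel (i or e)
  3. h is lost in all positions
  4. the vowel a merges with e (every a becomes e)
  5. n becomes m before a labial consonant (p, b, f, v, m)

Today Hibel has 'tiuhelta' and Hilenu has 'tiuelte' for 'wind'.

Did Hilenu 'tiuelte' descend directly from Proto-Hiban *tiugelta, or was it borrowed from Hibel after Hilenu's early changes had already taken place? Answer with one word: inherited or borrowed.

borrowed

If inherited, *tiugelta would pass through all of Hilenu's changes:
Hilenu: *tiugelta > tiuhelta > siuhelta > siuelta > siuelte  (by intervocalic lenition, palatalisation, h-loss, vowel merger)
If borrowed from Hibel 'tiuhelta' after the early changes, it would undergo only the recent ones:
  rule 3 (h-loss): tiuhelta → tiuelta
  rule 4 (vowel merger): tiuelta → tiuelte
  rule 5 (nasal place assimilation): no change (tiuelte)
  ⇒ as a loan: tiuelte
Hilenu 'tiuelte' matches the loan outcome 'tiuelte', not the inherited 'siuelte' — it skipped the early Hilenu changes, so it was borrowed from Hibel.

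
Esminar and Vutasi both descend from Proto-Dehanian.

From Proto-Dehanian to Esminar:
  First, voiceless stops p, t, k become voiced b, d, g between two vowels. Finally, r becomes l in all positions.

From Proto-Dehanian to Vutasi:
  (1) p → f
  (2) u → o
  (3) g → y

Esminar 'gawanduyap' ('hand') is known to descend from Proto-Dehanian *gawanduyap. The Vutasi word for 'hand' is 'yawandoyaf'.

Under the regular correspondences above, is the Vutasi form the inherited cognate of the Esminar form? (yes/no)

Derive the expected Vutasi reflex of *gawanduyap:
Vutasi: *gawanduyap
  gawanduyap → gawanduyaf   [unconditioned shift]
  gawanduyaf → gawandoyaf   [vowel merger]
  gawandoyaf → yawandoyaf   [unconditioned shift]
  giving Vutasi yawandoyaf.
Vutasi 'yawandoyaf' matches the regular reflex exactly, so the pair is cognate.

yes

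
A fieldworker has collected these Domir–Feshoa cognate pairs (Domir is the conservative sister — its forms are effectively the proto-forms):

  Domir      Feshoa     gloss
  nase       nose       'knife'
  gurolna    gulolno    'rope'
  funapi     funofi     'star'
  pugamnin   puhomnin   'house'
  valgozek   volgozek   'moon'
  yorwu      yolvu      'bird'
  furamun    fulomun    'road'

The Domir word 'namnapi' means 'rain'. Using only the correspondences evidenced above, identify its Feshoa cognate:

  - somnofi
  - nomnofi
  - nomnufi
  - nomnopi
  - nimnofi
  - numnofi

nomnofi

pugamnin ~ puhomnin, furamun ~ fulomun — Domir a corresponds to Feshoa o after a consonant, before a nasal.
funapi ~ funofi — Domir a corresponds to Feshoa o after a consonant, before a labial obstruent.
funapi ~ funofi — Domir p corresponds to Feshoa f between vowels (before a front vowel).
Applying these to Domir 'namnapi':
  namnapi → nomnapi   (a→o after a consonant, before a nasal)
  nomnapi → nomnopi   (a→o after a consonant, before a labial obstruent)
  nomnopi → nomnofi   (p→f between vowels (before a front vowel))
So the Feshoa cognate is 'nomnofi'.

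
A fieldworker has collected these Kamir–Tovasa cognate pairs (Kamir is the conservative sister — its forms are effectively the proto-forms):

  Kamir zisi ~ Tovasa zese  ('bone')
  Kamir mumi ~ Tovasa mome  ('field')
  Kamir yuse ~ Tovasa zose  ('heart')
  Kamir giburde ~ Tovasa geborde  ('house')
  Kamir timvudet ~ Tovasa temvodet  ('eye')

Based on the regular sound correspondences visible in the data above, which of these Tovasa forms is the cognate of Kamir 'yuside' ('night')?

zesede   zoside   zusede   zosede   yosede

yuse ~ zose — Kamir y corresponds to Tovasa z word-initially before a back vowel.
yuse ~ zose, timvudet ~ temvodet — Kamir u corresponds to Tovasa o after a consonant, before a consonant other than r, m, n, p, b, f, v.
zisi ~ zese — Kamir i corresponds to Tovasa e after a consonant, before a consonant other than r, m, n, p, b, f, v.
Applying these to Kamir 'yuside':
  yuside → zuside   (y→z word-initially before a back vowel)
  zuside → zoside   (u→o after a consonant, before a consonant other than r, m, n, p, b, f, v)
  zoside → zosede   (i→e after a consonant, before a consonant other than r, m, n, p, b, f, v)
So the Tovasa cognate is 'zosede'.

zosede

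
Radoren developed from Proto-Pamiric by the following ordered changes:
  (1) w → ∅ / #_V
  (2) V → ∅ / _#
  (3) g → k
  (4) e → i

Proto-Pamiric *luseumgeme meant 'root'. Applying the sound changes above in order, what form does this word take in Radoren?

lusiumkim

Radoren: start from *luseumgeme.
  rule 1: no change — luseumgeme
  rule 2 (apocope): luseumgeme → luseumgem
  rule 3 (unconditioned shift): luseumgem → luseumkem
  rule 4 (vowel merger): luseumkem → lusiumkim
  ⇒ Radoren lusiumkim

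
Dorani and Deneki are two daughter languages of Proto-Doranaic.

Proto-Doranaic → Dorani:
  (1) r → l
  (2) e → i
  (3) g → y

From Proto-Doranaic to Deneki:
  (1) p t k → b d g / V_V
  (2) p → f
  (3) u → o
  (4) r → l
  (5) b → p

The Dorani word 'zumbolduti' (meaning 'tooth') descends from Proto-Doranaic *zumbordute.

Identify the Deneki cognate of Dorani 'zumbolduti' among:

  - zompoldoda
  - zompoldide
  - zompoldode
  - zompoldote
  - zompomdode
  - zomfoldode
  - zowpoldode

zompoldode

Deneki: *zumbordute > zumbordude > zombordode > zomboldode > zompoldode  (by intervocalic voicing, vowel merger, unconditioned shift, unconditioned shift)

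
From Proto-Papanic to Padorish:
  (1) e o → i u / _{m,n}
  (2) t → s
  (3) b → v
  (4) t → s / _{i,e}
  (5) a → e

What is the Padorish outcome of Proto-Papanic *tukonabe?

sukuneve

Padorish: *tukonabe > tukunabe > sukunabe > sukunave > sukuneve  (by pre-nasal raising, unconditioned shift, unconditioned shift, vowel merger)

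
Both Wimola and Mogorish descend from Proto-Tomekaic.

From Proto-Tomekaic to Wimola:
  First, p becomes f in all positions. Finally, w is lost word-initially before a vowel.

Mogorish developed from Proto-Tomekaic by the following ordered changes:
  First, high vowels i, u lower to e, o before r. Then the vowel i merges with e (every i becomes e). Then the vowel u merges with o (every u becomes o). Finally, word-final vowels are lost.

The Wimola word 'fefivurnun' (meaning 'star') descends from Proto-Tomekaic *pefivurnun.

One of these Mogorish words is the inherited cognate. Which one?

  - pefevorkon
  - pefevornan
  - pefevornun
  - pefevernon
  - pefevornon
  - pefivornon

Mogorish: *pefivurnun
  pefivurnun → pefivornun   [pre-rhotic lowering]
  pefivornun → pefevornun   [vowel merger]
  pefevornun → pefevornon   [vowel merger]
  pefevornon (rule 4 does not apply)
  giving Mogorish pefevornon.

pefevornon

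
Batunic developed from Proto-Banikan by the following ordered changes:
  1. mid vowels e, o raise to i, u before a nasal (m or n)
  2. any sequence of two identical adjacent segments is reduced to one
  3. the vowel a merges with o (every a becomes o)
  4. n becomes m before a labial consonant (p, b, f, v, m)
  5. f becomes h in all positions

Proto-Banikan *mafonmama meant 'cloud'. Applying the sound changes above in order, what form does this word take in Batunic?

mohummomo

Batunic: *mafonmama
  mafonmama → mafunmama   [pre-nasal raising]
  mafunmama (rule 2 does not apply)
  mafunmama → mofunmomo   [vowel merger]
  mofunmomo → mofummomo   [nasal place assimilation]
  mofummomo → mohummomo   [unconditioned shift]
  giving Batunic mohummomo.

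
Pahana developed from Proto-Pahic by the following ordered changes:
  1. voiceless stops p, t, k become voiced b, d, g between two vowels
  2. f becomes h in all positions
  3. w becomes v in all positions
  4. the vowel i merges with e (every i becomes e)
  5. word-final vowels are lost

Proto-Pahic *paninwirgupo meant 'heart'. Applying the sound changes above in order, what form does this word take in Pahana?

panenvergub

Pahana: *paninwirgupo
  paninwirgupo → paninwirgubo   [intervocalic voicing]
  paninwirgubo (rule 2 does not apply)
  paninwirgubo → paninvirgubo   [unconditioned shift]
  paninvirgubo → panenvergubo   [vowel merger]
  panenvergubo → panenvergub   [apocope]
  giving Pahana panenvergub.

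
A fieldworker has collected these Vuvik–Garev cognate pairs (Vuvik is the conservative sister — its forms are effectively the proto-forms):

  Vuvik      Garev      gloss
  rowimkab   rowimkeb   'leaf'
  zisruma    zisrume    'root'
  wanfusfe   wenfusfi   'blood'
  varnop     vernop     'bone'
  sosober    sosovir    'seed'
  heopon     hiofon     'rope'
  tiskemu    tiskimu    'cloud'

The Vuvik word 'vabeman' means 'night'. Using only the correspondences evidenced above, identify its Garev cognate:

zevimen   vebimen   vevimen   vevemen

rowimkab ~ rowimkeb — Vuvik a corresponds to Garev e after a consonant, before a labial obstruent.
sosober ~ sosovir — Vuvik b corresponds to Garev v between vowels (before a front vowel).
tiskemu ~ tiskimu — Vuvik e corresponds to Garev i after a consonant, before a nasal.
wanfusfe ~ wenfusfi — Vuvik a corresponds to Garev e after a consonant, before a nasal.
Applying these to Vuvik 'vabeman':
  vabeman → vebeman   (a→e after a consonant, before a labial obstruent)
  vebeman → veveman   (b→v between vowels (before a front vowel))
  veveman → veviman   (e→i after a consonant, before a nasal)
  veviman → vevimen   (a→e after a consonant, before a nasal)
So the Garev cognate is 'vevimen'.

vevimen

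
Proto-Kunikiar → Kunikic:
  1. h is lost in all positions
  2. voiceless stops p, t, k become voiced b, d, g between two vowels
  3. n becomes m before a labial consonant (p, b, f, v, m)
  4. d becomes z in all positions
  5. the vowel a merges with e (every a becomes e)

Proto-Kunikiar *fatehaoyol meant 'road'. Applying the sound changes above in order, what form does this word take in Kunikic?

Kunikic: start from *fatehaoyol.
  rule 1 (h-loss): fatehaoyol → fateaoyol
  rule 2 (intervocalic voicing): fateaoyol → fadeaoyol
  rule 3: no change — fadeaoyol
  rule 4 (unconditioned shift): fadeaoyol → fazeaoyol
  rule 5 (vowel merger): fazeaoyol → fezeeoyol
  ⇒ Kunikic fezeeoyol

fezeeoyol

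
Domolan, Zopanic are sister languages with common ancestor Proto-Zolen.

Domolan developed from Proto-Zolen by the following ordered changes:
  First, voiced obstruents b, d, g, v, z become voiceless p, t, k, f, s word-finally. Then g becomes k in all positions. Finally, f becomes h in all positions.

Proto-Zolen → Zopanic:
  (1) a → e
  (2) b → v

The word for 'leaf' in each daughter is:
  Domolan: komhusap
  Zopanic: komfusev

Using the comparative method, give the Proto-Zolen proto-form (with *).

*komfusab

Position 7: Domolan has a, Zopanic has e. Domolan preserves a here (none of its changes turn any other segment into a), so the proto-segment is *a.
Position 4: Domolan has h, Zopanic has f. Zopanic preserves f here (none of its changes turn any other segment into f), so the proto-segment is *f.
This points to *komfusab. Verify forward in each daughter:
Domolan: start from *komfusab.
  rule 1 (final devoicing): komfusab → komfusap
  rule 2: no change — komfusap
  rule 3 (unconditioned shift): komfusap → komhusap
  ⇒ Domolan komhusap
Zopanic: *komfusab > komfuseb > komfusev  (by vowel merger, unconditioned shift)
Only *komfusab yields all of Domolan komhusap, Zopanic komfusev.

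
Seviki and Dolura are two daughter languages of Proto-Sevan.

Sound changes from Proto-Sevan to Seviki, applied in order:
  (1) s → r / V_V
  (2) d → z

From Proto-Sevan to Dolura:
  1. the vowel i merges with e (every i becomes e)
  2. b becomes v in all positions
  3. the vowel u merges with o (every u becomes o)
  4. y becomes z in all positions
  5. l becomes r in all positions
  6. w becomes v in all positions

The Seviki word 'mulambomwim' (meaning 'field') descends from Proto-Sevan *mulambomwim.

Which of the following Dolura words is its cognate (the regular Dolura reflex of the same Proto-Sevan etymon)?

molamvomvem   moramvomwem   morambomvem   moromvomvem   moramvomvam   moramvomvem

moramvomvem

Dolura: *mulambomwim
  mulambomwim → mulambomwem   [vowel merger]
  mulambomwem → mulamvomwem   [unconditioned shift]
  mulamvomwem → molamvomwem   [vowel merger]
  molamvomwem (rule 4 does not apply)
  molamvomwem → moramvomwem   [unconditioned shift]
  moramvomwem → moramvomvem   [unconditioned shift]
  giving Dolura moramvomvem.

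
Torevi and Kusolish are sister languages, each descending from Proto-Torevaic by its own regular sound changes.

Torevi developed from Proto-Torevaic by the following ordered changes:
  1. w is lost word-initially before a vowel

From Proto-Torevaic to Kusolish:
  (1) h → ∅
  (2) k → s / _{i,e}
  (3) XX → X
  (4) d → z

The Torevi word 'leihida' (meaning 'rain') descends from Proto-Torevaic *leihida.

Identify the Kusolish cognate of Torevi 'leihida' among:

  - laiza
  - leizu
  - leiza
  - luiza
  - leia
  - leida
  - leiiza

leiza

Kusolish: *leihida > leiida > leida > leiza  (by h-loss, degemination, unconditioned shift)
Among the options, 'leiza' alone shows every Kusolish change applied in order.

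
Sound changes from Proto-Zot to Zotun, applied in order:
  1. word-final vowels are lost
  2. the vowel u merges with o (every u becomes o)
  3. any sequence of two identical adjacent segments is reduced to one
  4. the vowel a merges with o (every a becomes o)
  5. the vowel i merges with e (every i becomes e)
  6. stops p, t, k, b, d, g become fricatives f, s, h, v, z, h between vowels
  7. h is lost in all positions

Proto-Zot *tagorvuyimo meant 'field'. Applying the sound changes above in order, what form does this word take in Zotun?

Zotun: start from *tagorvuyimo.
  rule 1 (apocope): tagorvuyimo → tagorvuyim
  rule 2 (vowel merger): tagorvuyim → tagorvoyim
  rule 3: no change — tagorvoyim
  rule 4 (vowel merger): tagorvoyim → togorvoyim
  rule 5 (vowel merger): togorvoyim → togorvoyem
  rule 6 (intervocalic lenition): togorvoyem → tohorvoyem
  rule 7 (h-loss): tohorvoyem → toorvoyem
  ⇒ Zotun toorvoyem

toorvoyem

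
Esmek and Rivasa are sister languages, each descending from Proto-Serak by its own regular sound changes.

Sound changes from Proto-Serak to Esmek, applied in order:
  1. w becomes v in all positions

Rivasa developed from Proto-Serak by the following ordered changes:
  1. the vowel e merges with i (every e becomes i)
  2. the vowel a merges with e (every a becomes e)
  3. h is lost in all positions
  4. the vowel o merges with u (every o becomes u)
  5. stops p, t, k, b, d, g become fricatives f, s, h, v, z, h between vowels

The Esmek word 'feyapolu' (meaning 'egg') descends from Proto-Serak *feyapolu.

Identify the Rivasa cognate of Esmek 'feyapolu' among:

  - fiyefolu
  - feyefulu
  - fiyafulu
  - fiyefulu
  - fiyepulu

fiyefulu

Rivasa: *feyapolu > fiyapolu > fiyepolu > fiyepulu > fiyefulu  (by vowel merger, vowel merger, vowel merger, intervocalic lenition)
Among the options, 'fiyefulu' alone shows every Rivasa change applied in order.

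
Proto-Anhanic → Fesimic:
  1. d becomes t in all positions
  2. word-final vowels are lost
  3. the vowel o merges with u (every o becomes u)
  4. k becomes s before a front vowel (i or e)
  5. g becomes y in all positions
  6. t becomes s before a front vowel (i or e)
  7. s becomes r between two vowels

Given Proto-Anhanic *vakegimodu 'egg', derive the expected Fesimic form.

vareyimut

Fesimic: *vakegimodu
  vakegimodu → vakegimotu   [unconditioned shift]
  vakegimotu → vakegimot   [apocope]
  vakegimot → vakegimut   [vowel merger]
  vakegimut → vasegimut   [palatalisation]
  vasegimut → vaseyimut   [unconditioned shift]
  vaseyimut (rule 6 does not apply)
  vaseyimut → vareyimut   [rhotacism]
  giving Fesimic vareyimut.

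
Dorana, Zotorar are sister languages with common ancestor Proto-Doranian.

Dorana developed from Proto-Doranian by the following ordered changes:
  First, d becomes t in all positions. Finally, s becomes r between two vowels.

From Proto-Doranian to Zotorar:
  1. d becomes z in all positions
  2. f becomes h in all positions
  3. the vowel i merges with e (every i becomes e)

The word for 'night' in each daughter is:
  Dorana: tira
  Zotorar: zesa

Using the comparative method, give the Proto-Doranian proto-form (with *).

Position 2: Dorana has i, Zotorar has e. Dorana preserves i here (none of its changes turn any other segment into i), so the proto-segment is *i.
Position 3: Dorana has r, Zotorar has s. Zotorar preserves s here (none of its changes turn any other segment into s), so the proto-segment is *s.
Position 1: Dorana has t, Zotorar has z. Taking the neighbouring segments as reconstructed: Dorana t could go back to *t or *d; Zotorar z could go back to *d or *z — the one source consistent with every daughter is *d.
This points to *disa. Verify forward in each daughter:
Dorana: *disa > tisa > tira  (by unconditioned shift, rhotacism)
Zotorar: *disa
  disa → zisa   [unconditioned shift]
  zisa (rule 2 does not apply)
  zisa → zesa   [vowel merger]
  giving Zotorar zesa.
*disa is the unique common source.

*disa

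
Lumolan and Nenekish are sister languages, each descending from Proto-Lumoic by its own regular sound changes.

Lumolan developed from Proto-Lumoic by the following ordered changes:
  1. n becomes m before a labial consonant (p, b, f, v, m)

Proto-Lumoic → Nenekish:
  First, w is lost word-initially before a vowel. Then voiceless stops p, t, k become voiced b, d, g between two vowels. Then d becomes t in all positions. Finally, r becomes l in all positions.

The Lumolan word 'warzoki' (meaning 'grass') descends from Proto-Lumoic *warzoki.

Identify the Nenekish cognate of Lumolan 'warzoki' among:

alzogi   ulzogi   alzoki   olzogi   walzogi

Nenekish: *warzoki
  warzoki → arzoki   [glide loss]
  arzoki → arzogi   [intervocalic voicing]
  arzogi (rule 3 does not apply)
  arzogi → alzogi   [unconditioned shift]
  giving Nenekish alzogi.

alzogi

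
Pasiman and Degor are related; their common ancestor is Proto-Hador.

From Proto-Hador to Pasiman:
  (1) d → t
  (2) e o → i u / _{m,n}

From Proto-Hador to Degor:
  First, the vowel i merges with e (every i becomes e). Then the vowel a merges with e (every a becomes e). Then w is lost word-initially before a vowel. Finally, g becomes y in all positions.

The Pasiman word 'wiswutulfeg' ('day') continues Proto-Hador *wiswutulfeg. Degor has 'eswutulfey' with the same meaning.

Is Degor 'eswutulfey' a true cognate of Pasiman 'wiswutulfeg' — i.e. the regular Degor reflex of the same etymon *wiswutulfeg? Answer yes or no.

yes

Derive the expected Degor reflex of *wiswutulfeg:
Degor: *wiswutulfeg > weswutulfeg > eswutulfeg > eswutulfey  (by vowel merger, glide loss, unconditioned shift)
Degor 'eswutulfey' matches the regular reflex exactly, so the pair is cognate.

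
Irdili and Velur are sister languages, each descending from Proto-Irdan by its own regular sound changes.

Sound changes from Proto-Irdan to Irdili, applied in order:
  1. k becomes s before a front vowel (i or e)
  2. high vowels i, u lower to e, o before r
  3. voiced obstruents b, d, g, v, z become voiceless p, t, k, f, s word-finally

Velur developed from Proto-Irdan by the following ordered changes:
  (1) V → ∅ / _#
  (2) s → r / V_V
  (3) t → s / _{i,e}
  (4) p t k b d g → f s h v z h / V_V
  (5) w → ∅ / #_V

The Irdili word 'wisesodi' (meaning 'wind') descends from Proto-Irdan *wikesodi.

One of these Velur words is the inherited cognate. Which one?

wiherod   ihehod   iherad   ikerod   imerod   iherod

Velur: start from *wikesodi.
  rule 1 (apocope): wikesodi → wikesod
  rule 2 (rhotacism): wikesod → wikerod
  rule 3: no change — wikerod
  rule 4 (intervocalic lenition): wikerod → wiherod
  rule 5 (glide loss): wiherod → iherod
  ⇒ Velur iherod
Among the options, 'iherod' alone shows every Velur change applied in order.

iherod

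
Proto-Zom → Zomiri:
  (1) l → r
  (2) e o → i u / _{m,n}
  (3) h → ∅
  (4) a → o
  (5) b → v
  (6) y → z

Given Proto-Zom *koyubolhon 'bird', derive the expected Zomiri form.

kozuvorun

Zomiri: start from *koyubolhon.
  rule 1 (unconditioned shift): koyubolhon → koyuborhon
  rule 2 (pre-nasal raising): koyuborhon → koyuborhun
  rule 3 (h-loss): koyuborhun → koyuborun
  rule 4: no change — koyuborun
  rule 5 (unconditioned shift): koyuborun → koyuvorun
  rule 6 (unconditioned shift): koyuvorun → kozuvorun
  ⇒ Zomiri kozuvorun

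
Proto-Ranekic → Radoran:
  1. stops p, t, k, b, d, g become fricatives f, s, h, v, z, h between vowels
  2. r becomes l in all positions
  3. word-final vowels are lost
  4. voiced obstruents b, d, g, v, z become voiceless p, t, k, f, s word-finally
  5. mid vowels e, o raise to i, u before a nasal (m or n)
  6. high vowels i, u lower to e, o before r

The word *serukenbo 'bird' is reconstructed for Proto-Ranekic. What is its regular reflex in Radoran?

Radoran: *serukenbo
  serukenbo → seruhenbo   [intervocalic lenition]
  seruhenbo → seluhenbo   [unconditioned shift]
  seluhenbo → seluhenb   [apocope]
  seluhenb → seluhenp   [final devoicing]
  seluhenp → seluhinp   [pre-nasal raising]
  seluhinp (rule 6 does not apply)
  giving Radoran seluhinp.

seluhinp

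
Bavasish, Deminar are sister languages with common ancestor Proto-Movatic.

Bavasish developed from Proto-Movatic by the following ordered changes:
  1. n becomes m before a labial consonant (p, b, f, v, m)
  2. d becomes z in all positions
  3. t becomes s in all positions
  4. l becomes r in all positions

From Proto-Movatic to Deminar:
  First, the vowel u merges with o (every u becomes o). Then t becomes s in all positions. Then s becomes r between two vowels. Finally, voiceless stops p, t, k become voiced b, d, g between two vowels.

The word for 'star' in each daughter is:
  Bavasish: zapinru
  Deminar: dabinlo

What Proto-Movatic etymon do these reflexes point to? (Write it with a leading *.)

*dapinlu

Position 3: Bavasish has p, Deminar has b. Bavasish preserves p here (none of its changes turn any other segment into p), so the proto-segment is *p.
Position 7: Bavasish has u, Deminar has o. Bavasish preserves u here (none of its changes turn any other segment into u), so the proto-segment is *u.
Position 1: Bavasish has z, Deminar has d. Deminar preserves d here (none of its changes turn any other segment into d), so the proto-segment is *d.
Verify the candidate proto-form against each daughter:
Bavasish: *dapinlu
  dapinlu (rule 1 does not apply)
  dapinlu → zapinlu   [unconditioned shift]
  zapinlu (rule 3 does not apply)
  zapinlu → zapinru   [unconditioned shift]
  giving Bavasish zapinru.
Deminar: *dapinlu > dapinlo > dabinlo  (by vowel merger, intervocalic voicing)
*dapinlu is the unique common source.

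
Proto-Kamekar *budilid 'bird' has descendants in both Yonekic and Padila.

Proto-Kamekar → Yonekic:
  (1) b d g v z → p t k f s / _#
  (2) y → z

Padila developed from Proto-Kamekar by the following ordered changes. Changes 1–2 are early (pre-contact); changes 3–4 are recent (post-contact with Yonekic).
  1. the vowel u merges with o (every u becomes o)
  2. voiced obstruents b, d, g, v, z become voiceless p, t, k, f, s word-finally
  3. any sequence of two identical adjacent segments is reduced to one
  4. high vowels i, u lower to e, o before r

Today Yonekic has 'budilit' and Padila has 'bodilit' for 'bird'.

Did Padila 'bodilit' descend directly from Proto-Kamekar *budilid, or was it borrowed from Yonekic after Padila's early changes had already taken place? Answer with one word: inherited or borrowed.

If inherited, *budilid would pass through all of Padila's changes:
Padila: *budilid > bodilid > bodilit  (by vowel merger, final devoicing)
If borrowed from Yonekic 'budilit' after the early changes, it would undergo only the recent ones:
  rule 3 (degemination): no change (budilit)
  rule 4 (pre-rhotic lowering): no change (budilit)
  ⇒ as a loan: budilit
Padila 'bodilit' matches the inherited outcome exactly, so it is an inherited cognate, not a loan.

inherited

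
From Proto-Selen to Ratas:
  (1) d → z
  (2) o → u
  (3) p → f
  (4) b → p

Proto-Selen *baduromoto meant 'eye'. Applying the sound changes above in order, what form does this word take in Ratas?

pazurumutu

Ratas: *baduromoto
  baduromoto → bazuromoto   [unconditioned shift]
  bazuromoto → bazurumutu   [vowel merger]
  bazurumutu (rule 3 does not apply)
  bazurumutu → pazurumutu   [unconditioned shift]
  giving Ratas pazurumutu.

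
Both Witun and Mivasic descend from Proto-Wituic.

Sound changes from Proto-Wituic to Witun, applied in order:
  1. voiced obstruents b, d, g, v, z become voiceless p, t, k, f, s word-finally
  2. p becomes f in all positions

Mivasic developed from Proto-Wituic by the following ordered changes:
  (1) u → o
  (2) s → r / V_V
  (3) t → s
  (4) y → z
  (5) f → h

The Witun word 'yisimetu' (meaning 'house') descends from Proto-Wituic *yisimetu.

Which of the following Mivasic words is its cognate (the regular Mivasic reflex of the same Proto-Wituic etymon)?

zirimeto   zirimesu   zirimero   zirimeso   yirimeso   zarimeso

Mivasic: start from *yisimetu.
  rule 1 (vowel merger): yisimetu → yisimeto
  rule 2 (rhotacism): yisimeto → yirimeto
  rule 3 (unconditioned shift): yirimeto → yirimeso
  rule 4 (unconditioned shift): yirimeso → zirimeso
  rule 5: no change — zirimeso
  ⇒ Mivasic zirimeso
Only 'zirimeso' matches the regular Mivasic development of *yisimetu.

zirimeso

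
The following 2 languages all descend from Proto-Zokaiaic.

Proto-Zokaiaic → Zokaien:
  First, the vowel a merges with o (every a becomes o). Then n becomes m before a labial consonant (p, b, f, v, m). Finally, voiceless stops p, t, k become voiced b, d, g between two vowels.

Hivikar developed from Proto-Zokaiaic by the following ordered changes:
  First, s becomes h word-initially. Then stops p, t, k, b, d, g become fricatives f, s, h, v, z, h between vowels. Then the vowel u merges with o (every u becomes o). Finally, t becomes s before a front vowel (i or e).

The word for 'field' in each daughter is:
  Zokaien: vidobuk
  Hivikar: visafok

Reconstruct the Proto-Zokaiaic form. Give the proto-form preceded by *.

*vitapuk

Position 5: Zokaien has b, Hivikar has f. Taking the neighbouring segments as reconstructed: Zokaien b could go back to *p or *b; Hivikar f could go back to *p or *f — the one source consistent with every daughter is *p.
Position 6: Zokaien has u, Hivikar has o. Zokaien preserves u here (none of its changes turn any other segment into u), so the proto-segment is *u.
Position 4: Zokaien has o, Hivikar has a. Hivikar preserves a here (none of its changes turn any other segment into a), so the proto-segment is *a.
This points to *vitapuk. Verify forward in each daughter:
Zokaien: *vitapuk
  vitapuk → vitopuk   [vowel merger]
  vitopuk (rule 2 does not apply)
  vitopuk → vidobuk   [intervocalic voicing]
  giving Zokaien vidobuk.
Hivikar: *vitapuk > visafuk > visafok  (by intervocalic lenition, vowel merger)
No other proto-form is consistent with every reflex, so the reconstruction is *vitapuk.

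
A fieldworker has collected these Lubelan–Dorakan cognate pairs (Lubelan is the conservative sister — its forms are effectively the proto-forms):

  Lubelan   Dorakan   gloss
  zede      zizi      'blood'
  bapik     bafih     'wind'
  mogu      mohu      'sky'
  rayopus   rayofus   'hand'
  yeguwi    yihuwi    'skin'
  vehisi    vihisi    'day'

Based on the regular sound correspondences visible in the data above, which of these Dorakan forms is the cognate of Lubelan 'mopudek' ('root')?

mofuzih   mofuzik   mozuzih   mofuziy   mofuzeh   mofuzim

rayopus ~ rayofus — Lubelan p corresponds to Dorakan f between vowels (before a back vowel).
zede ~ zizi — Lubelan d corresponds to Dorakan z between vowels (before a front vowel).
zede ~ zizi, yeguwi ~ yihuwi — Lubelan e corresponds to Dorakan i after a consonant, before a consonant other than r, m, n, p, b, f, v.
bapik ~ bafih — Lubelan k corresponds to Dorakan h word-finally.
Applying these to Lubelan 'mopudek':
  mopudek → mofudek   (p→f between vowels (before a back vowel))
  mofudek → mofuzek   (d→z between vowels (before a front vowel))
  mofuzek → mofuzik   (e→i after a consonant, before a consonant other than r, m, n, p, b, f, v)
  mofuzik → mofuzih   (k→h word-finally)
So the Dorakan cognate is 'mofuzih'.

mofuzih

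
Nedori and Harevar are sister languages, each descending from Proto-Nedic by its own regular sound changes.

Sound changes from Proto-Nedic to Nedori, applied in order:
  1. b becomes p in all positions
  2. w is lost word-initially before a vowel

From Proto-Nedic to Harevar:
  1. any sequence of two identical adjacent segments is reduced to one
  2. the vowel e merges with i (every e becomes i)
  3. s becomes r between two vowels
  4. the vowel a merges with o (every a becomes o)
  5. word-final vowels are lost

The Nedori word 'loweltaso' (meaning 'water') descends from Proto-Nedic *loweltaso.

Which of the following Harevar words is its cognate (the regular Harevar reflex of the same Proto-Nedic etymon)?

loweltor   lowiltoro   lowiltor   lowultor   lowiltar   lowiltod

lowiltor

Harevar: start from *loweltaso.
  rule 1: no change — loweltaso
  rule 2 (vowel merger): loweltaso → lowiltaso
  rule 3 (rhotacism): lowiltaso → lowiltaro
  rule 4 (vowel merger): lowiltaro → lowiltoro
  rule 5 (apocope): lowiltoro → lowiltor
  ⇒ Harevar lowiltor
Among the options, 'lowiltor' alone shows every Harevar change applied in order.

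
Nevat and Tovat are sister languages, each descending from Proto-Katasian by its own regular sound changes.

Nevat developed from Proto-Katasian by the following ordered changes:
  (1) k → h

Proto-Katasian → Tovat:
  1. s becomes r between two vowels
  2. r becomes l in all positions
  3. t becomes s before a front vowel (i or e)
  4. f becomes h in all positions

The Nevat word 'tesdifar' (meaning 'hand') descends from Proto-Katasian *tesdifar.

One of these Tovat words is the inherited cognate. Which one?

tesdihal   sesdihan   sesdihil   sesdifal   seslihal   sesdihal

Tovat: start from *tesdifar.
  rule 1: no change — tesdifar
  rule 2 (unconditioned shift): tesdifar → tesdifal
  rule 3 (palatalisation): tesdifal → sesdifal
  rule 4 (unconditioned shift): sesdifal → sesdihal
  ⇒ Tovat sesdihal
Only 'sesdihal' matches the regular Tovat development of *tesdifar.

sesdihal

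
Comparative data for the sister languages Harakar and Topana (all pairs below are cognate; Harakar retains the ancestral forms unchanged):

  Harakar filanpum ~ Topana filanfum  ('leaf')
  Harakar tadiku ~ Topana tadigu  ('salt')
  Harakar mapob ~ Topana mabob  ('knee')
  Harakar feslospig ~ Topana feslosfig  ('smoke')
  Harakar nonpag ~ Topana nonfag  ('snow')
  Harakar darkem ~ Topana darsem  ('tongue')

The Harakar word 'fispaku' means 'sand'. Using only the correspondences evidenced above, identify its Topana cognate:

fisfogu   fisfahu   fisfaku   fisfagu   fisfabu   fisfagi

nonpag ~ nonfag — Harakar p corresponds to Topana f after a consonant, before a back vowel.
tadiku ~ tadigu — Harakar k corresponds to Topana g between vowels (before a back vowel).
Applying these to Harakar 'fispaku':
  fispaku → fisfaku   (p→f after a consonant, before a back vowel)
  fisfaku → fisfagu   (k→g between vowels (before a back vowel))
So the Topana cognate is 'fisfagu'.

fisfagu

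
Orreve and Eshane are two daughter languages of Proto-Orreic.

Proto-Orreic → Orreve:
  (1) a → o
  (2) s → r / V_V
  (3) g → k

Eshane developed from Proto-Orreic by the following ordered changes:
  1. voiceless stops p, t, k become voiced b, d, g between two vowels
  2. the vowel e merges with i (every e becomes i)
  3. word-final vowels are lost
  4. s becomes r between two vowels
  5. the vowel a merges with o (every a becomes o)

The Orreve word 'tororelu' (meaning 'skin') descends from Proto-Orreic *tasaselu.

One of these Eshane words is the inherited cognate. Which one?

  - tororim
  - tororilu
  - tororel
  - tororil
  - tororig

Eshane: *tasaselu
  tasaselu (rule 1 does not apply)
  tasaselu → tasasilu   [vowel merger]
  tasasilu → tasasil   [apocope]
  tasasil → tararil   [rhotacism]
  tararil → tororil   [vowel merger]
  giving Eshane tororil.
The other candidates each miss or misapply at least one Eshane change.

tororil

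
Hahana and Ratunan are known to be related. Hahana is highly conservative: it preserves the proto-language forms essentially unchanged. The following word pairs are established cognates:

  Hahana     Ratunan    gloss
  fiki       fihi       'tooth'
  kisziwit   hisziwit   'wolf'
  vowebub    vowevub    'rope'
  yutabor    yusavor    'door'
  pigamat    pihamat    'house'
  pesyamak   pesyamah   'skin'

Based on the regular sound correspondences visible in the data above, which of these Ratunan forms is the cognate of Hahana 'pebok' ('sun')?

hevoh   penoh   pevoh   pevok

yutabor ~ yusavor — Hahana b corresponds to Ratunan v between vowels (before a back vowel).
pesyamak ~ pesyamah — Hahana k corresponds to Ratunan h word-finally.
Applying these to Hahana 'pebok':
  pebok → pevok   (b→v between vowels (before a back vowel))
  pevok → pevoh   (k→h word-finally)
So the Ratunan cognate is 'pevoh'.

pevoh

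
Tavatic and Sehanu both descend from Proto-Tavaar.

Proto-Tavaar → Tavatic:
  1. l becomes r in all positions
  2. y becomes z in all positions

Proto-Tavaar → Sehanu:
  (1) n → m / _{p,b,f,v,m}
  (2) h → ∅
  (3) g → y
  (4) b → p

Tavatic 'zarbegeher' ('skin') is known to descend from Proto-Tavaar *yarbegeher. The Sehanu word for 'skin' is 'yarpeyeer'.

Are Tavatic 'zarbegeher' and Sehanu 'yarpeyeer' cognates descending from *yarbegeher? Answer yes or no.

yes

Derive the expected Sehanu reflex of *yarbegeher:
Sehanu: *yarbegeher
  yarbegeher (rule 1 does not apply)
  yarbegeher → yarbegeer   [h-loss]
  yarbegeer → yarbeyeer   [unconditioned shift]
  yarbeyeer → yarpeyeer   [unconditioned shift]
  giving Sehanu yarpeyeer.
Sehanu 'yarpeyeer' matches the regular reflex exactly, so the pair is cognate.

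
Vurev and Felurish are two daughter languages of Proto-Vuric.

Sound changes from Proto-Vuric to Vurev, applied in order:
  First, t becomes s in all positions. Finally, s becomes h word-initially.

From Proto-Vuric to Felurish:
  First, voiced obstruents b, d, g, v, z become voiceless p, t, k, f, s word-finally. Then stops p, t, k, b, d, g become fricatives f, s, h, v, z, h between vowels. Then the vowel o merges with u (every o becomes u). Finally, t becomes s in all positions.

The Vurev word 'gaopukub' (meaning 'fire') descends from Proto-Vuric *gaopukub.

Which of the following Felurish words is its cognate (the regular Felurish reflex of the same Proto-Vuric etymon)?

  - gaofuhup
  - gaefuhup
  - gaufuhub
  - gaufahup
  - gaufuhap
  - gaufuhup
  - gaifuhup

Felurish: start from *gaopukub.
  rule 1 (final devoicing): gaopukub → gaopukup
  rule 2 (intervocalic lenition): gaopukup → gaofuhup
  rule 3 (vowel merger): gaofuhup → gaufuhup
  rule 4: no change — gaufuhup
  ⇒ Felurish gaufuhup

gaufuhup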